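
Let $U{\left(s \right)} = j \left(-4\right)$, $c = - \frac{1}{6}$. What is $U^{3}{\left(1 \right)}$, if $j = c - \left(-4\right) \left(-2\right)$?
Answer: $\frac{941192}{27} \approx 34859.0$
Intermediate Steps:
$c = - \frac{1}{6}$ ($c = \left(-1\right) \frac{1}{6} = - \frac{1}{6} \approx -0.16667$)
$j = - \frac{49}{6}$ ($j = - \frac{1}{6} - \left(-4\right) \left(-2\right) = - \frac{1}{6} - 8 = - \frac{49}{6} \approx -8.1667$)
$U{\left(s \right)} = \frac{98}{3}$ ($U{\left(s \right)} = \left(- \frac{49}{6}\right) \left(-4\right) = \frac{98}{3}$)
$U^{3}{\left(1 \right)} = \left(\frac{98}{3}\right)^{3} = \frac{941192}{27}$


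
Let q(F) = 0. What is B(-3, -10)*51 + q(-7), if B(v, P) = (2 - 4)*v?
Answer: 306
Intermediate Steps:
B(v, P) = -2*v
B(-3, -10)*51 + q(-7) = -2*(-3)*51 + 0 = 6*51 + 0 = 306 + 0 = 306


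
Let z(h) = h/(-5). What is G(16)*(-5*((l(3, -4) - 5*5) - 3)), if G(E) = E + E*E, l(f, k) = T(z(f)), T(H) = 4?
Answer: 32640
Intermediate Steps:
z(h) = -h/5 (z(h) = h*(-1/5) = -h/5)
l(f, k) = 4
G(E) = E + E**2
G(16)*(-5*((l(3, -4) - 5*5) - 3)) = (16*(1 + 16))*(-5*((4 - 5*5) - 3)) = (16*17)*(-5*((4 - 25) - 3)) = 272*(-5*(-21 - 3)) = 272*(-5*(-24)) = 272*120 = 32640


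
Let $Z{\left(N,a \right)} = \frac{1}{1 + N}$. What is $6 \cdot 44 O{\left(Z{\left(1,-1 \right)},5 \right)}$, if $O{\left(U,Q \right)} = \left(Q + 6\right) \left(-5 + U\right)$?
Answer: $-13068$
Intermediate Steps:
$O{\left(U,Q \right)} = \left(-5 + U\right) \left(6 + Q\right)$ ($O{\left(U,Q \right)} = \left(6 + Q\right) \left(-5 + U\right) = \left(-5 + U\right) \left(6 + Q\right)$)
$6 \cdot 44 O{\left(Z{\left(1,-1 \right)},5 \right)} = 6 \cdot 44 \left(-30 - 25 + \frac{6}{1 + 1} + \frac{5}{1 + 1}\right) = 264 \left(-30 - 25 + \frac{6}{2} + \frac{5}{2}\right) = 264 \left(-30 - 25 + 6 \cdot \frac{1}{2} + 5 \cdot \frac{1}{2}\right) = 264 \left(-30 - 25 + 3 + \frac{5}{2}\right) = 264 \left(- \frac{99}{2}\right) = -13068$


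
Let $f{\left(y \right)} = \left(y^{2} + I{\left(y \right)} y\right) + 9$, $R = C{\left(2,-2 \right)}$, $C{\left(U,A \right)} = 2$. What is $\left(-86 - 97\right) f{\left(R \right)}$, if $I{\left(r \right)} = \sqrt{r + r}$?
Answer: $-3111$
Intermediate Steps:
$I{\left(r \right)} = \sqrt{2} \sqrt{r}$ ($I{\left(r \right)} = \sqrt{2 r} = \sqrt{2} \sqrt{r}$)
$R = 2$
$f{\left(y \right)} = 9 + y^{2} + \sqrt{2} y^{\frac{3}{2}}$ ($f{\left(y \right)} = \left(y^{2} + \sqrt{2} \sqrt{y} y\right) + 9 = \left(y^{2} + \sqrt{2} y^{\frac{3}{2}}\right) + 9 = 9 + y^{2} + \sqrt{2} y^{\frac{3}{2}}$)
$\left(-86 - 97\right) f{\left(R \right)} = \left(-86 - 97\right) \left(9 + 2^{2} + \sqrt{2} \cdot 2^{\frac{3}{2}}\right) = - 183 \left(9 + 4 + \sqrt{2} \cdot 2 \sqrt{2}\right) = - 183 \left(9 + 4 + 4\right) = \left(-183\right) 17 = -3111$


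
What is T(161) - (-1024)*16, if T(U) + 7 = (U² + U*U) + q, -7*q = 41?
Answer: 477492/7 ≈ 68213.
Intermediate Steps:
q = -41/7 (q = -⅐*41 = -41/7 ≈ -5.8571)
T(U) = -90/7 + 2*U² (T(U) = -7 + ((U² + U*U) - 41/7) = -7 + ((U² + U²) - 41/7) = -7 + (2*U² - 41/7) = -7 + (-41/7 + 2*U²) = -90/7 + 2*U²)
T(161) - (-1024)*16 = (-90/7 + 2*161²) - (-1024)*16 = (-90/7 + 2*25921) - 1*(-16384) = (-90/7 + 51842) + 16384 = 362804/7 + 16384 = 477492/7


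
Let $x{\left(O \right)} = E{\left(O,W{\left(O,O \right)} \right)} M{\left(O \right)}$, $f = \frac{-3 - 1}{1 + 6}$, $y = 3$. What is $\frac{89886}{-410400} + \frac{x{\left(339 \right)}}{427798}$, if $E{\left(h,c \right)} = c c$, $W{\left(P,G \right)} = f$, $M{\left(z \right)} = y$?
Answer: $- \frac{157014983431}{716903888400} \approx -0.21902$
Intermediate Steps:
$M{\left(z \right)} = 3$
$f = - \frac{4}{7} \approx -0.57143$
$W{\left(P,G \right)} = - \frac{4}{7}$
$E{\left(h,c \right)} = c^{2}$
$x{\left(O \right)} = \frac{48}{49}$ ($x{\left(O \right)} = \left(- \frac{4}{7}\right)^{2} \cdot 3 = \frac{16}{49} \cdot 3 = \frac{48}{49}$)
$\frac{89886}{-410400} + \frac{x{\left(339 \right)}}{427798} = \frac{89886}{-410400} + \frac{48}{49 \cdot 427798} = 89886 \left(- \frac{1}{410400}\right) + \frac{48}{49} \cdot \frac{1}{427798} = - \frac{14981}{68400} + \frac{24}{10481051} = - \frac{157014983431}{716903888400}$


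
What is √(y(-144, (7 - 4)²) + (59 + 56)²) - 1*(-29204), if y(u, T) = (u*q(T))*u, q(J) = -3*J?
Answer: 29204 + I*√546647 ≈ 29204.0 + 739.36*I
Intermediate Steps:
y(u, T) = -3*T*u² (y(u, T) = (u*(-3*T))*u = (-3*T*u)*u = -3*T*u²)
√(y(-144, (7 - 4)²) + (59 + 56)²) - 1*(-29204) = √(-3*(7 - 4)²*(-144)² + (59 + 56)²) - 1*(-29204) = √(-3*3²*20736 + 115²) + 29204 = √(-3*9*20736 + 13225) + 29204 = √(-559872 + 13225) + 29204 = √(-546647) + 29204 = I*√546647 + 29204 = 29204 + I*√546647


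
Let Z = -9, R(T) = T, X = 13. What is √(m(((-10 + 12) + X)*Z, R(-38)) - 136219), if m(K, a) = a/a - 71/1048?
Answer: I*√37402212170/524 ≈ 369.08*I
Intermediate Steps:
m(K, a) = 977/1048 (m(K, a) = 1 - 71*1/1048 = 1 - 71/1048 = 977/1048)
√(m(((-10 + 12) + X)*Z, R(-38)) - 136219) = √(977/1048 - 136219) = √(-142756535/1048) = I*√37402212170/524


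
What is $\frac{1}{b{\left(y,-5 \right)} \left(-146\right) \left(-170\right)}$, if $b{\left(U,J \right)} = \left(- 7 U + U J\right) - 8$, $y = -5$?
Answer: $\frac{1}{1290640} \approx 7.7481 \cdot 10^{-7}$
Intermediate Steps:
$b{\left(U,J \right)} = -8 - 7 U + J U$ ($b{\left(U,J \right)} = \left(- 7 U + J U\right) - 8 = -8 - 7 U + J U$)
$\frac{1}{b{\left(y,-5 \right)} \left(-146\right) \left(-170\right)} = \frac{1}{\left(-8 - -35 - -25\right) \left(-146\right) \left(-170\right)} = \frac{1}{\left(-8 + 35 + 25\right) \left(-146\right) \left(-170\right)} = \frac{1}{52 \left(-146\right) \left(-170\right)} = \frac{1}{\left(-7592\right) \left(-170\right)} = \frac{1}{1290640}$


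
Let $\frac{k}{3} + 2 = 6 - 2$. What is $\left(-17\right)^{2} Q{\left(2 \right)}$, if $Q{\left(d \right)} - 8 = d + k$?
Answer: $4624$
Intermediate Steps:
$k = 6$ ($k = -6 + 3 \left(6 - 2\right) = -6 + 3 \cdot 4 = -6 + 12 = 6$)
$Q{\left(d \right)} = 14 + d$ ($Q{\left(d \right)} = 8 + \left(d + 6\right) = 8 + \left(6 + d\right) = 14 + d$)
$\left(-17\right)^{2} Q{\left(2 \right)} = \left(-17\right)^{2} \left(14 + 2\right) = 289 \cdot 16 = 4624$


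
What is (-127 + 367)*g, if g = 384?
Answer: 92160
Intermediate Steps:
(-127 + 367)*g = (-127 + 367)*384 = 240*384 = 92160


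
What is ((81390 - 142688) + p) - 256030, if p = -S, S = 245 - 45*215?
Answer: -307898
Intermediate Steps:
S = -9430 (S = 245 - 9675 = -9430)
p = 9430 (p = -1*(-9430) = 9430)
((81390 - 142688) + p) - 256030 = ((81390 - 142688) + 9430) - 256030 = (-61298 + 9430) - 256030 = -51868 - 256030 = -307898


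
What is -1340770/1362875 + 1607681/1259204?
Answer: 100553059159/343227530300 ≈ 0.29296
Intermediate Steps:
-1340770/1362875 + 1607681/1259204 = -1340770*1/1362875 + 1607681*(1/1259204) = -268154/272575 + 1607681/1259204 = 100553059159/343227530300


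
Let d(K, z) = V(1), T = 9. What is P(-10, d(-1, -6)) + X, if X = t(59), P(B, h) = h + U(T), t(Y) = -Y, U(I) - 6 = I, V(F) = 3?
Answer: -41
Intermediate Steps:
d(K, z) = 3
U(I) = 6 + I
P(B, h) = 15 + h (P(B, h) = h + (6 + 9) = h + 15 = 15 + h)
X = -59 (X = -1*59 = -59)
P(-10, d(-1, -6)) + X = (15 + 3) - 59 = 18 - 59 = -41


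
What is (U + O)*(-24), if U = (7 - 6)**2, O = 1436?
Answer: -34488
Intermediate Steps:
U = 1 (U = 1**2 = 1)
(U + O)*(-24) = (1 + 1436)*(-24) = 1437*(-24) = -34488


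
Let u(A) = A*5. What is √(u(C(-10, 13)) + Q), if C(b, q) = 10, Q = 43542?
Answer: 2*√10898 ≈ 208.79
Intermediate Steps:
u(A) = 5*A
√(u(C(-10, 13)) + Q) = √(5*10 + 43542) = √(50 + 43542) = √43592 = 2*√10898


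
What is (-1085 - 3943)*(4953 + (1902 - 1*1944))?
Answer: -24692508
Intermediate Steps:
(-1085 - 3943)*(4953 + (1902 - 1*1944)) = -5028*(4953 + (1902 - 1944)) = -5028*(4953 - 42) = -5028*4911 = -24692508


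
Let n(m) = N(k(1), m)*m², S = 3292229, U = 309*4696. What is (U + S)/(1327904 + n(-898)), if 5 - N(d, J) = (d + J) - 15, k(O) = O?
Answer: 4743293/740800372 ≈ 0.0064029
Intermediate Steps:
U = 1451064
N(d, J) = 20 - J - d (N(d, J) = 5 - ((d + J) - 15) = 5 - ((J + d) - 15) = 5 - (-15 + J + d) = 5 + (15 - J - d) = 20 - J - d)
n(m) = m²*(19 - m) (n(m) = (20 - m - 1*1)*m² = (20 - m - 1)*m² = (19 - m)*m² = m²*(19 - m))
(U + S)/(1327904 + n(-898)) = (1451064 + 3292229)/(1327904 + (-898)²*(19 - 1*(-898))) = 4743293/(1327904 + 806404*(19 + 898)) = 4743293/(1327904 + 806404*917) = 4743293/(1327904 + 739472468) = 4743293/740800372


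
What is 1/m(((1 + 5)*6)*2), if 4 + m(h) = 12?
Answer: 1/8 ≈ 0.12500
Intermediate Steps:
m(h) = 8 (m(h) = -4 + 12 = 8)
1/m(((1 + 5)*6)*2) = 1/8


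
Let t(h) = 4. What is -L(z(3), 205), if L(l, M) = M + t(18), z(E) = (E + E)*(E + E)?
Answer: -209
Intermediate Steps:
z(E) = 4*E² (z(E) = (2*E)*(2*E) = 4*E²)
L(l, M) = 4 + M (L(l, M) = M + 4 = 4 + M)
-L(z(3), 205) = -(4 + 205) = -1*209 = -209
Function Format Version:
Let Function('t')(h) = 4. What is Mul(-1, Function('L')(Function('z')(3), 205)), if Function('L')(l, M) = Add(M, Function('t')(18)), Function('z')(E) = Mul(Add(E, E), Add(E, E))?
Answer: -209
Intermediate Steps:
Function('z')(E) = Mul(4, Pow(E, 2)) (Function('z')(E) = Mul(Mul(2, E), Mul(2, E)) = Mul(4, Pow(E, 2)))
Function('L')(l, M) = Add(4, M) (Function('L')(l, M) = Add(M, 4) = Add(4, M))
Mul(-1, Function('L')(Function('z')(3), 205)) = Mul(-1, Add(4, 205)) = Mul(-1, 209) = -209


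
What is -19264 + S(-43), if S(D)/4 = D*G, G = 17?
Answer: -22188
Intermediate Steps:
S(D) = 68*D (S(D) = 4*(D*17) = 4*(17*D) = 68*D)
-19264 + S(-43) = -19264 + 68*(-43) = -19264 - 2924 = -22188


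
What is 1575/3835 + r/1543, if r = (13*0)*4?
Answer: 315/767 ≈ 0.41069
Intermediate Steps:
r = 0 (r = 0*4 = 0)
1575/3835 + r/1543 = 1575/3835 + 0/1543 = 1575*(1/3835) + 0*(1/1543) = 315/767 + 0 = 315/767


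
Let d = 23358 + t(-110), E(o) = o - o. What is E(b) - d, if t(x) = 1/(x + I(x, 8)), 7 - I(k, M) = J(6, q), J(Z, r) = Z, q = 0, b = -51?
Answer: -2546021/109 ≈ -23358.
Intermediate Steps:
I(k, M) = 1 (I(k, M) = 7 - 1*6 = 7 - 6 = 1)
E(o) = 0
t(x) = 1/(1 + x) (t(x) = 1/(x + 1) = 1/(1 + x))
d = 2546021/109 (d = 23358 + 1/(1 - 110) = 23358 + 1/(-109) = 23358 - 1/109 = 2546021/109 ≈ 23358.)
E(b) - d = 0 - 1*2546021/109 = 0 - 2546021/109 = -2546021/109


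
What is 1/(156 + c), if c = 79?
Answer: 1/235 ≈ 0.0042553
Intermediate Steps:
1/(156 + c) = 1/(156 + 79) = 1/235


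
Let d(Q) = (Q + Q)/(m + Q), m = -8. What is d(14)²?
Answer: 196/9 ≈ 21.778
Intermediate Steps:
d(Q) = 2*Q/(-8 + Q) (d(Q) = (Q + Q)/(-8 + Q) = (2*Q)/(-8 + Q) = 2*Q/(-8 + Q))
d(14)² = (2*14/(-8 + 14))² = (2*14/6)² = (2*14*(⅙))² = (14/3)² = 196/9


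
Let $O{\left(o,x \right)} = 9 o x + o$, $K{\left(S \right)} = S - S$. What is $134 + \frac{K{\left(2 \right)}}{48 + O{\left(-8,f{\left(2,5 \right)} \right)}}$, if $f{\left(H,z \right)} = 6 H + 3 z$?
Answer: $134$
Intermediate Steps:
$K{\left(S \right)} = 0$
$f{\left(H,z \right)} = 3 z + 6 H$
$O{\left(o,x \right)} = o + 9 o x$ ($O{\left(o,x \right)} = 9 o x + o = o + 9 o x$)
$134 + \frac{K{\left(2 \right)}}{48 + O{\left(-8,f{\left(2,5 \right)} \right)}} = 134 + \frac{1}{48 - 8 \left(1 + 9 \left(3 \cdot 5 + 6 \cdot 2\right)\right)} 0 = 134 + \frac{1}{48 - 8 \left(1 + 9 \left(15 + 12\right)\right)} 0 = 134 + \frac{1}{48 - 8 \left(1 + 9 \cdot 27\right)} 0 = 134 + \frac{1}{48 - 8 \left(1 + 243\right)} 0 = 134 + \frac{1}{48 - 1952} \cdot 0 = 134 + \frac{1}{-1904} \cdot 0 = 134 - 0 = 134 + 0 = 134$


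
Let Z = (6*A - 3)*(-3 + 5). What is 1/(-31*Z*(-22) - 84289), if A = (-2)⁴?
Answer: 1/42563 ≈ 2.3495e-5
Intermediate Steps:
A = 16
Z = 186 (Z = (6*16 - 3)*(-3 + 5) = (96 - 3)*2 = 93*2 = 186)
1/(-31*Z*(-22) - 84289) = 1/(-31*186*(-22) - 84289) = 1/(-5766*(-22) - 84289) = 1/(126852 - 84289) = 1/42563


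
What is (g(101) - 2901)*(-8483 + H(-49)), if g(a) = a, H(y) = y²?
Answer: 17029600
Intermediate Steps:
(g(101) - 2901)*(-8483 + H(-49)) = (101 - 2901)*(-8483 + (-49)²) = -2800*(-8483 + 2401) = -2800*(-6082) = 17029600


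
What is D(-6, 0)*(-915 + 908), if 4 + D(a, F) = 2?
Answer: 14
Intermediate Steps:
D(a, F) = -2 (D(a, F) = -4 + 2 = -2)
D(-6, 0)*(-915 + 908) = -2*(-915 + 908) = -2*(-7) = 14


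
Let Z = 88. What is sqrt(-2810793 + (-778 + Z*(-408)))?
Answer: 5*I*sqrt(113899) ≈ 1687.4*I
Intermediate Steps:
sqrt(-2810793 + (-778 + Z*(-408))) = sqrt(-2810793 + (-778 + 88*(-408))) = sqrt(-2810793 + (-778 - 35904)) = sqrt(-2810793 - 36682) = sqrt(-2847475) = 5*I*sqrt(113899)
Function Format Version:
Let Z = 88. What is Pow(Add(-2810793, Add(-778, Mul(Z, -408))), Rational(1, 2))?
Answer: Mul(5, I, Pow(113899, Rational(1, 2))) ≈ Mul(1687.4, I)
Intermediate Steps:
Pow(Add(-2810793, Add(-778, Mul(Z, -408))), Rational(1, 2)) = Pow(Add(-2810793, Add(-778, Mul(88, -408))), Rational(1, 2)) = Pow(Add(-2810793, Add(-778, -35904)), Rational(1, 2)) = Pow(Add(-2810793, -36682), Rational(1, 2)) = Pow(-2847475, Rational(1, 2)) = Mul(5, I, Pow(113899, Rational(1, 2)))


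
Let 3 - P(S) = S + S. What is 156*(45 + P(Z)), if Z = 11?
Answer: 4056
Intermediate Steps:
P(S) = 3 - 2*S (P(S) = 3 - (S + S) = 3 - 2*S)
156*(45 + P(Z)) = 156*(45 + (3 - 2*11)) = 156*(45 + (3 - 22)) = 156*(45 - 19) = 156*26 = 4056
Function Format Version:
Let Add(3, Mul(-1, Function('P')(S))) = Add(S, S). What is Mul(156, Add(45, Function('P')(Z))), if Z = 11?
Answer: 4056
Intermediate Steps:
Function('P')(S) = Add(3, Mul(-2, S)) (Function('P')(S) = Add(3, Mul(-1, Add(S, S))) = Add(3, Mul(-1, Mul(2, S))) = Add(3, Mul(-2, S)))
Mul(156, Add(45, Function('P')(Z))) = Mul(156, Add(45, Add(3, Mul(-2, 11)))) = Mul(156, Add(45, Add(3, -22))) = Mul(156, Add(45, -19)) = Mul(156, 26) = 4056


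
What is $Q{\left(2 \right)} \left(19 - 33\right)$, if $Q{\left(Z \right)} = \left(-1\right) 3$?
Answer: $42$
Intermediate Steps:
$Q{\left(Z \right)} = -3$
$Q{\left(2 \right)} \left(19 - 33\right) = - 3 \left(19 - 33\right) = \left(-3\right) \left(-14\right) = 42$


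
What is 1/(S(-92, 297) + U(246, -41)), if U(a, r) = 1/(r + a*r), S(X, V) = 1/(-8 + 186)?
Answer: 1802606/9949 ≈ 181.18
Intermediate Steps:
S(X, V) = 1/178
1/(S(-92, 297) + U(246, -41)) = 1/(1/178 + 1/((-41)*(1 + 246))) = 1/(1/178 - 1/41/247) = 1/(1/178 - 1/41*1/247) = 1/(1/178 - 1/10127) = 1/(9949/1802606) = 1802606/9949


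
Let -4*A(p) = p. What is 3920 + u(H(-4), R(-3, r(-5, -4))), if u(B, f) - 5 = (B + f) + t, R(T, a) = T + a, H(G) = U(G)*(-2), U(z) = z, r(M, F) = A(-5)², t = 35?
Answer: 63465/16 ≈ 3966.6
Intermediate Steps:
A(p) = -p/4
r(M, F) = 25/16 (r(M, F) = (-¼*(-5))² = (5/4)² = 25/16)
H(G) = -2*G (H(G) = G*(-2) = -2*G)
u(B, f) = 40 + B + f (u(B, f) = 5 + ((B + f) + 35) = 5 + (35 + B + f) = 40 + B + f)
3920 + u(H(-4), R(-3, r(-5, -4))) = 3920 + (40 - 2*(-4) + (-3 + 25/16)) = 3920 + (40 + 8 - 23/16) = 3920 + 745/16 = 63465/16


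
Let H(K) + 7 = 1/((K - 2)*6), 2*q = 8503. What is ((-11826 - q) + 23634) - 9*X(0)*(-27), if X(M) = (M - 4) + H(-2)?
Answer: 38987/8 ≈ 4873.4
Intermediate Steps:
q = 8503/2 (q = (½)*8503 = 8503/2 ≈ 4251.5)
H(K) = -7 + 1/(6*(-2 + K)) (H(K) = -7 + 1/((K - 2)*6) = -7 + (⅙)/(-2 + K) = -7 + 1/(6*(-2 + K)))
X(M) = -265/24 + M (X(M) = (M - 4) + (85 - 42*(-2))/(6*(-2 - 2)) = (-4 + M) + (⅙)*(85 + 84)/(-4) = (-4 + M) + (⅙)*(-¼)*169 = (-4 + M) - 169/24 = -265/24 + M)
((-11826 - q) + 23634) - 9*X(0)*(-27) = ((-11826 - 1*8503/2) + 23634) - 9*(-265/24 + 0)*(-27) = ((-11826 - 8503/2) + 23634) - 9*(-265/24)*(-27) = (-32155/2 + 23634) + (795/8)*(-27) = 15113/2 - 21465/8 = 38987/8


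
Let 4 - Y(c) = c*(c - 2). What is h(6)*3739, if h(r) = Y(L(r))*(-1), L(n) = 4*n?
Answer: 1959236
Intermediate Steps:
Y(c) = 4 - c*(-2 + c) (Y(c) = 4 - c*(c - 2) = 4 - c*(-2 + c))
h(r) = -4 - 8*r + 16*r**2 (h(r) = (4 - (4*r)**2 + 2*(4*r))*(-1) = (4 - 16*r**2 + 8*r)*(-1) = -4 - 8*r + 16*r**2)
h(6)*3739 = (-4 - 8*6 + 16*6**2)*3739 = (-4 - 48 + 16*36)*3739 = (-4 - 48 + 576)*3739 = 524*3739 = 1959236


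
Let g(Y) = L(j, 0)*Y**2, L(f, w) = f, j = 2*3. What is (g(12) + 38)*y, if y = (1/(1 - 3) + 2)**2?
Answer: 4059/2 ≈ 2029.5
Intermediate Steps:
j = 6
y = 9/4 (y = (1/(-2) + 2)**2 = (-1/2 + 2)**2 = (3/2)**2 = 9/4 ≈ 2.2500)
g(Y) = 6*Y**2
(g(12) + 38)*y = (6*12**2 + 38)*(9/4) = (6*144 + 38)*(9/4) = (864 + 38)*(9/4) = 902*(9/4) = 4059/2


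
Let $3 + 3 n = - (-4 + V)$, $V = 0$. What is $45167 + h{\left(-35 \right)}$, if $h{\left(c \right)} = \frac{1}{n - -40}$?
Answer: $\frac{5465210}{121} \approx 45167.0$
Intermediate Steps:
$n = \frac{1}{3}$ ($n = -1 + \frac{\left(-1\right) \left(-4 + 0\right)}{3} = -1 + \frac{\left(-1\right) \left(-4\right)}{3} = -1 + \frac{1}{3} \cdot 4 = -1 + \frac{4}{3} = \frac{1}{3} \approx 0.33333$)
$h{\left(c \right)} = \frac{3}{121}$ ($h{\left(c \right)} = \frac{1}{\frac{1}{3} - -40} = \frac{1}{\frac{1}{3} + 40} = \frac{1}{\frac{121}{3}} = \frac{3}{121}$)
$45167 + h{\left(-35 \right)} = 45167 + \frac{3}{121} = \frac{5465210}{121}$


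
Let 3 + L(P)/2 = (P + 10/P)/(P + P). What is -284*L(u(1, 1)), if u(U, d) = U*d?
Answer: -1420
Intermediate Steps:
L(P) = -6 + (P + 10/P)/P (L(P) = -6 + 2*((P + 10/P)/(P + P)) = -6 + 2*((P + 10/P)/((2*P))) = -6 + 2*((P + 10/P)*(1/(2*P))) = -6 + 2*((P + 10/P)/(2*P)) = -6 + (P + 10/P)/P)
-284*L(u(1, 1)) = -284*(-5 + 10/(1*1)²) = -284*(-5 + 10/1²) = -284*(-5 + 10*1) = -284*(-5 + 10) = -284*5 = -1420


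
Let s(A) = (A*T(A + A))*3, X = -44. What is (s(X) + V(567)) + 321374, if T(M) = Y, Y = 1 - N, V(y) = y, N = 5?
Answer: 322469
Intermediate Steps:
Y = -4 (Y = 1 - 1*5 = 1 - 5 = -4)
T(M) = -4
s(A) = -12*A (s(A) = (A*(-4))*3 = -4*A*3 = -12*A)
(s(X) + V(567)) + 321374 = (-12*(-44) + 567) + 321374 = (528 + 567) + 321374 = 1095 + 321374 = 322469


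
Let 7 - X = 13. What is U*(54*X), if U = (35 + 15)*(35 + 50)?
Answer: -1377000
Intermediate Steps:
X = -6 (X = 7 - 1*13 = 7 - 13 = -6)
U = 4250 (U = 50*85 = 4250)
U*(54*X) = 4250*(54*(-6)) = 4250*(-324) = -1377000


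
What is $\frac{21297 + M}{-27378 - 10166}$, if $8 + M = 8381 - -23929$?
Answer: $- \frac{217}{152} \approx -1.4276$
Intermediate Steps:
$M = 32302$ ($M = -8 + \left(8381 - -23929\right) = -8 + \left(8381 + 23929\right) = -8 + 32310 = 32302$)
$\frac{21297 + M}{-27378 - 10166} = \frac{21297 + 32302}{-27378 - 10166} = \frac{53599}{-37544} = 53599 \left(- \frac{1}{37544}\right) = - \frac{217}{152}$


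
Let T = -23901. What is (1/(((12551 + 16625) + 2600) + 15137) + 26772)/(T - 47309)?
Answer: -1255954837/3340674730 ≈ -0.37596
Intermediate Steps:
(1/(((12551 + 16625) + 2600) + 15137) + 26772)/(T - 47309) = (1/(((12551 + 16625) + 2600) + 15137) + 26772)/(-23901 - 47309) = (1/((29176 + 2600) + 15137) + 26772)/(-71210) = (1/(31776 + 15137) + 26772)*(-1/71210) = (1/46913 + 26772)*(-1/71210) = (1255954837/46913)*(-1/71210) = -1255954837/3340674730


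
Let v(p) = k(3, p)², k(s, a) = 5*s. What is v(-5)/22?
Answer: 225/22 ≈ 10.227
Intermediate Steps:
v(p) = 225 (v(p) = (5*3)² = 15² = 225)
v(-5)/22 = 225/22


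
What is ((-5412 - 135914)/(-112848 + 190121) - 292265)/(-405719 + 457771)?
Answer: -22584334671/4022214196 ≈ -5.6149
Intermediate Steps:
((-5412 - 135914)/(-112848 + 190121) - 292265)/(-405719 + 457771) = (-141326/77273 - 292265)/52052 = (-141326*1/77273 - 292265)*(1/52052) = (-141326/77273 - 292265)*(1/52052) = -22584334671/77273*1/52052 = -22584334671/4022214196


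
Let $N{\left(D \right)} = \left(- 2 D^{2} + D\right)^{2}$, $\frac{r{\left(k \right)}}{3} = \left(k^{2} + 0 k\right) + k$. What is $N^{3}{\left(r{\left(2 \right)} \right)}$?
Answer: $62523502209000000$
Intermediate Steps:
$r{\left(k \right)} = 3 k + 3 k^{2}$ ($r{\left(k \right)} = 3 \left(\left(k^{2} + 0 k\right) + k\right) = 3 \left(\left(k^{2} + 0\right) + k\right) = 3 \left(k^{2} + k\right) = 3 \left(k + k^{2}\right) = 3 k + 3 k^{2}$)
$N{\left(D \right)} = \left(D - 2 D^{2}\right)^{2}$
$N^{3}{\left(r{\left(2 \right)} \right)} = \left(\left(3 \cdot 2 \left(1 + 2\right)\right)^{2} \left(-1 + 2 \cdot 3 \cdot 2 \left(1 + 2\right)\right)^{2}\right)^{3} = \left(\left(3 \cdot 2 \cdot 3\right)^{2} \left(-1 + 2 \cdot 3 \cdot 2 \cdot 3\right)^{2}\right)^{3} = \left(18^{2} \left(-1 + 2 \cdot 18\right)^{2}\right)^{3} = \left(324 \left(-1 + 36\right)^{2}\right)^{3} = \left(324 \cdot 35^{2}\right)^{3} = \left(324 \cdot 1225\right)^{3} = 396900^{3} = 62523502209000000$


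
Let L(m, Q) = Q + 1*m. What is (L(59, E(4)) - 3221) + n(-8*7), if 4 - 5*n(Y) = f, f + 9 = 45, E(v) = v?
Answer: -15822/5 ≈ -3164.4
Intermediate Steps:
L(m, Q) = Q + m
f = 36 (f = -9 + 45 = 36)
n(Y) = -32/5 (n(Y) = 4/5 - 1/5*36 = 4/5 - 36/5 = -32/5)
(L(59, E(4)) - 3221) + n(-8*7) = ((4 + 59) - 3221) - 32/5 = (63 - 3221) - 32/5 = -3158 - 32/5 = -15822/5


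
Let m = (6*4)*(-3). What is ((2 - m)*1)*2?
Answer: 148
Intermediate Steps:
m = -72 (m = 24*(-3) = -72)
((2 - m)*1)*2 = ((2 - 1*(-72))*1)*2 = ((2 + 72)*1)*2 = (74*1)*2 = 74*2 = 148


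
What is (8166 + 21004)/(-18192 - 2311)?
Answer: -29170/20503 ≈ -1.4227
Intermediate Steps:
(8166 + 21004)/(-18192 - 2311) = 29170/(-20503) = 29170*(-1/20503) = -29170/20503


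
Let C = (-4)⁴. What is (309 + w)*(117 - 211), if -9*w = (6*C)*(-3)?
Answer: -77174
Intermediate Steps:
C = 256
w = 512 (w = -6*256*(-3)/9 = -512*(-3)/3 = -⅑*(-4608) = 512)
(309 + w)*(117 - 211) = (309 + 512)*(117 - 211) = 821*(-94) = -77174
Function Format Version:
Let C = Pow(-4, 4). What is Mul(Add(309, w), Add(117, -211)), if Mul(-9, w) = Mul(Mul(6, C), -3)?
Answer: -77174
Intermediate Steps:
C = 256
w = 512 (w = Mul(Rational(-1, 9), Mul(Mul(6, 256), -3)) = Mul(Rational(-1, 9), Mul(1536, -3)) = Mul(Rational(-1, 9), -4608) = 512)
Mul(Add(309, w), Add(117, -211)) = Mul(Add(309, 512), Add(117, -211)) = Mul(821, -94) = -77174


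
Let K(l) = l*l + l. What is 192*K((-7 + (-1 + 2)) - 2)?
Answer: 10752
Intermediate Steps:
K(l) = l + l**2 (K(l) = l**2 + l = l + l**2)
192*K((-7 + (-1 + 2)) - 2) = 192*(((-7 + (-1 + 2)) - 2)*(1 + ((-7 + (-1 + 2)) - 2))) = 192*(((-7 + 1) - 2)*(1 + ((-7 + 1) - 2))) = 192*((-6 - 2)*(1 + (-6 - 2))) = 192*(-8*(1 - 8)) = 192*(-8*(-7)) = 192*56 = 10752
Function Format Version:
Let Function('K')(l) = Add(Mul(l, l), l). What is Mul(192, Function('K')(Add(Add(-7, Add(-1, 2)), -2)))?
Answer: 10752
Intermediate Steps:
Function('K')(l) = Add(l, Pow(l, 2)) (Function('K')(l) = Add(Pow(l, 2), l) = Add(l, Pow(l, 2)))
Mul(192, Function('K')(Add(Add(-7, Add(-1, 2)), -2))) = Mul(192, Mul(Add(Add(-7, Add(-1, 2)), -2), Add(1, Add(Add(-7, Add(-1, 2)), -2)))) = Mul(192, Mul(Add(Add(-7, 1), -2), Add(1, Add(Add(-7, 1), -2)))) = Mul(192, Mul(Add(-6, -2), Add(1, Add(-6, -2)))) = Mul(192, Mul(-8, Add(1, -8))) = Mul(192, Mul(-8, -7)) = Mul(192, 56) = 10752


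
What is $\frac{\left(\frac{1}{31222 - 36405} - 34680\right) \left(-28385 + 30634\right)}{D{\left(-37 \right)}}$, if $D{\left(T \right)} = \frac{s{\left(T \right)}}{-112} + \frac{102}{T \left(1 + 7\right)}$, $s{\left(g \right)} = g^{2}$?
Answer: $\frac{1675210946632496}{269935823} \approx 6.206 \cdot 10^{6}$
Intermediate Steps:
$D{\left(T \right)} = - \frac{T^{2}}{112} + \frac{51}{4 T}$ ($D{\left(T \right)} = \frac{T^{2}}{-112} + \frac{102}{T \left(1 + 7\right)} = T^{2} \left(- \frac{1}{112}\right) + \frac{102}{T 8} = - \frac{T^{2}}{112} + \frac{102}{8 T} = - \frac{T^{2}}{112} + 102 \frac{1}{8 T} = - \frac{T^{2}}{112} + \frac{51}{4 T}$)
$\frac{\left(\frac{1}{31222 - 36405} - 34680\right) \left(-28385 + 30634\right)}{D{\left(-37 \right)}} = \frac{\left(\frac{1}{31222 - 36405} - 34680\right) \left(-28385 + 30634\right)}{\frac{1}{112} \frac{1}{-37} \left(1428 - \left(-37\right)^{3}\right)} = \frac{\left(\frac{1}{-5183} - 34680\right) 2249}{\frac{1}{112} \left(- \frac{1}{37}\right) \left(1428 - -50653\right)} = \frac{\left(- \frac{1}{5183} - 34680\right) 2249}{\frac{1}{112} \left(- \frac{1}{37}\right) \left(1428 + 50653\right)} = \frac{\left(- \frac{179746441}{5183}\right) 2249}{\frac{1}{112} \left(- \frac{1}{37}\right) 52081} = - \frac{404249745809}{5183 \left(- \frac{52081}{4144}\right)} = \left(- \frac{404249745809}{5183}\right) \left(- \frac{4144}{52081}\right) = \frac{1675210946632496}{269935823}$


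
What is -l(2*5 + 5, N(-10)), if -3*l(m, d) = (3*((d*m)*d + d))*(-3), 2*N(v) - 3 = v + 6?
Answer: -39/4 ≈ -9.7500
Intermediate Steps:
N(v) = 9/2 + v/2 (N(v) = 3/2 + (v + 6)/2 = 3/2 + (6 + v)/2 = 3/2 + (3 + v/2) = 9/2 + v/2)
l(m, d) = 3*d + 3*m*d**2 (l(m, d) = -3*((d*m)*d + d)*(-3)/3 = -3*(m*d**2 + d)*(-3)/3 = -3*(d + m*d**2)*(-3)/3 = -(3*d + 3*m*d**2)*(-3)/3 = -(-9*d - 9*m*d**2)/3 = 3*d + 3*m*d**2)
-l(2*5 + 5, N(-10)) = -3*(9/2 + (1/2)*(-10))*(1 + (9/2 + (1/2)*(-10))*(2*5 + 5)) = -3*(9/2 - 5)*(1 + (9/2 - 5)*(10 + 5)) = -3*(-1)*(1 - 1/2*15)/2 = -3*(-1)*(1 - 15/2)/2 = -3*(-1)*(-13)/(2*2) = -1*39/4 = -39/4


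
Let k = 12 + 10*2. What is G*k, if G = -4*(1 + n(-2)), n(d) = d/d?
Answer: -256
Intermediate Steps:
n(d) = 1
G = -8 (G = -4*(1 + 1) = -4*2 = -8)
k = 32 (k = 12 + 20 = 32)
G*k = -8*32 = -256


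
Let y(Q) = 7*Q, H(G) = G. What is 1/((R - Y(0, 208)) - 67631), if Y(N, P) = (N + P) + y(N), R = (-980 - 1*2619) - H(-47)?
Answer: -1/71391 ≈ -1.4007e-5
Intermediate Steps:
R = -3552 (R = (-980 - 1*2619) - 1*(-47) = (-980 - 2619) + 47 = -3599 + 47 = -3552)
Y(N, P) = P + 8*N (Y(N, P) = (N + P) + 7*N = P + 8*N)
1/((R - Y(0, 208)) - 67631) = 1/((-3552 - (208 + 8*0)) - 67631) = 1/((-3552 - (208 + 0)) - 67631) = 1/((-3552 - 1*208) - 67631) = 1/((-3552 - 208) - 67631) = 1/(-3760 - 67631) = 1/(-71391) = -1/71391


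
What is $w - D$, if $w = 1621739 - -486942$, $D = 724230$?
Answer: $1384451$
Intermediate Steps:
$w = 2108681$ ($w = 1621739 + 486942 = 2108681$)
$w - D = 2108681 - 724230 = 1384451$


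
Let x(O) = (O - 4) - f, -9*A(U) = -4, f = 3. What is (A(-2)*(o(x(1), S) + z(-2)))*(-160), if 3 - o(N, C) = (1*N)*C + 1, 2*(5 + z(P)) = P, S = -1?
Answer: 6400/9 ≈ 711.11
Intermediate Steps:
A(U) = 4/9 (A(U) = -⅑*(-4) = 4/9)
z(P) = -5 + P/2
x(O) = -7 + O (x(O) = (O - 4) - 1*3 = (-4 + O) - 3 = -7 + O)
o(N, C) = 2 - C*N (o(N, C) = 3 - ((1*N)*C + 1) = 3 - (N*C + 1) = 3 - (C*N + 1) = 3 - (1 + C*N) = 3 + (-1 - C*N) = 2 - C*N)
(A(-2)*(o(x(1), S) + z(-2)))*(-160) = (4*((2 - 1*(-1)*(-7 + 1)) + (-5 + (½)*(-2)))/9)*(-160) = (4*((2 - 1*(-1)*(-6)) + (-5 - 1))/9)*(-160) = (4*((2 - 6) - 6)/9)*(-160) = (4*(-4 - 6)/9)*(-160) = ((4/9)*(-10))*(-160) = -40/9*(-160) = 6400/9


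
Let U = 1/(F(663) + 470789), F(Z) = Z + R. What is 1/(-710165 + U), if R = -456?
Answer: -470996/334484874339 ≈ -1.4081e-6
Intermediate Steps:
F(Z) = -456 + Z (F(Z) = Z - 456 = -456 + Z)
U = 1/470996 (U = 1/((-456 + 663) + 470789) = 1/(207 + 470789) = 1/470996 ≈ 2.1232e-6)
1/(-710165 + U) = 1/(-710165 + 1/470996) = 1/(-334484874339/470996) = -470996/334484874339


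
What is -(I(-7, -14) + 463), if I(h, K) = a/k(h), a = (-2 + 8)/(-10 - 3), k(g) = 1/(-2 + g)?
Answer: -6073/13 ≈ -467.15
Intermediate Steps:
a = -6/13 (a = 6/(-13) = 6*(-1/13) = -6/13 ≈ -0.46154)
I(h, K) = 12/13 - 6*h/13 (I(h, K) = -(-12/13 + 6*h/13) = -6*(-2 + h)/13 = 12/13 - 6*h/13)
-(I(-7, -14) + 463) = -((12/13 - 6/13*(-7)) + 463) = -((12/13 + 42/13) + 463) = -(54/13 + 463) = -1*6073/13 = -6073/13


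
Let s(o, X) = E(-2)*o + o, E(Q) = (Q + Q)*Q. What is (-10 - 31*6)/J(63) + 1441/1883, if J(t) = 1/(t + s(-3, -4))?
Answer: -13285007/1883 ≈ -7055.2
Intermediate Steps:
E(Q) = 2*Q**2 (E(Q) = (2*Q)*Q = 2*Q**2)
s(o, X) = 9*o (s(o, X) = (2*(-2)**2)*o + o = (2*4)*o + o = 8*o + o = 9*o)
J(t) = 1/(-27 + t) (J(t) = 1/(t + 9*(-3)) = 1/(t - 27) = 1/(-27 + t))
(-10 - 31*6)/J(63) + 1441/1883 = (-10 - 31*6)/(1/(-27 + 63)) + 1441/1883 = (-10 - 186)/(1/36) + 1441*(1/1883) = -196/1/36 + 1441/1883 = -196*36 + 1441/1883 = -7056 + 1441/1883 = -13285007/1883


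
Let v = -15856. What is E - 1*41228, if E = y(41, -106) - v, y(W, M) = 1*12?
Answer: -25360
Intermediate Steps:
y(W, M) = 12
E = 15868 (E = 12 - 1*(-15856) = 12 + 15856 = 15868)
E - 1*41228 = 15868 - 1*41228 = 15868 - 41228 = -25360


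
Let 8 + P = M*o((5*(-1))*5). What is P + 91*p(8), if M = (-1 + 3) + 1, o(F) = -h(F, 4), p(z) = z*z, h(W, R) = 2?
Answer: 5810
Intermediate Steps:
p(z) = z²
o(F) = -2 (o(F) = -1*2 = -2)
M = 3 (M = 2 + 1 = 3)
P = -14 (P = -8 + 3*(-2) = -8 - 6 = -14)
P + 91*p(8) = -14 + 91*8² = -14 + 91*64 = -14 + 5824 = 5810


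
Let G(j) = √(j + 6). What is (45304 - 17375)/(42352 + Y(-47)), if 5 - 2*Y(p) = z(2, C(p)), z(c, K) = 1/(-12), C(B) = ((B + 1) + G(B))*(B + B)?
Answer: 670296/1016509 ≈ 0.65941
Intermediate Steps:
G(j) = √(6 + j)
C(B) = 2*B*(1 + B + √(6 + B)) (C(B) = ((B + 1) + √(6 + B))*(B + B) = ((1 + B) + √(6 + B))*(2*B) = (1 + B + √(6 + B))*(2*B) = 2*B*(1 + B + √(6 + B)))
z(c, K) = -1/12
Y(p) = 61/24 (Y(p) = 5/2 - ½*(-1/12) = 5/2 + 1/24 = 61/24)
(45304 - 17375)/(42352 + Y(-47)) = (45304 - 17375)/(42352 + 61/24) = 27929/(1016509/24) = 27929*(24/1016509) = 670296/1016509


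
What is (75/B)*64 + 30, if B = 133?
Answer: 8790/133 ≈ 66.090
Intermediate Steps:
(75/B)*64 + 30 = (75/133)*64 + 30 = 4800/133 + 30 = 8790/133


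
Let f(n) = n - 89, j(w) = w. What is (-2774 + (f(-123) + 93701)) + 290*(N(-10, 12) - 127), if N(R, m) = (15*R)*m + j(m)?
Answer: -464635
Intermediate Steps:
f(n) = -89 + n
N(R, m) = m + 15*R*m (N(R, m) = (15*R)*m + m = 15*R*m + m = m + 15*R*m)
(-2774 + (f(-123) + 93701)) + 290*(N(-10, 12) - 127) = (-2774 + ((-89 - 123) + 93701)) + 290*(12*(1 + 15*(-10)) - 127) = (-2774 + (-212 + 93701)) + 290*(12*(1 - 150) - 127) = (-2774 + 93489) + 290*(12*(-149) - 127) = 90715 + 290*(-1788 - 127) = 90715 + 290*(-1915) = 90715 - 555350 = -464635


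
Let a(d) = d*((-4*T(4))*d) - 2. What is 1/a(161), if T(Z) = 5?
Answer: -1/518422 ≈ -1.9289e-6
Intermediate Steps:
a(d) = -2 - 20*d² (a(d) = d*((-4*5)*d) - 2 = d*(-20*d) - 2 = -20*d² - 2 = -2 - 20*d²)
1/a(161) = 1/(-2 - 20*161²) = 1/(-2 - 20*25921) = 1/(-2 - 518420) = 1/(-518422) = -1/518422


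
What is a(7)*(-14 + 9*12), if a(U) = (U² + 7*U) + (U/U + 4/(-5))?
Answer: 46154/5 ≈ 9230.8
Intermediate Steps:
a(U) = ⅕ + U² + 7*U (a(U) = (U² + 7*U) + (1 + 4*(-⅕)) = (U² + 7*U) + (1 - ⅘) = (U² + 7*U) + ⅕ = ⅕ + U² + 7*U)
a(7)*(-14 + 9*12) = (⅕ + 7² + 7*7)*(-14 + 9*12) = (⅕ + 49 + 49)*(-14 + 108) = (491/5)*94 = 46154/5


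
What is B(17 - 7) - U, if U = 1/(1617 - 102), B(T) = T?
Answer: 15149/1515 ≈ 9.9993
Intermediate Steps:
U = 1/1515 ≈ 0.00066007
B(17 - 7) - U = (17 - 7) - 1*1/1515 = 10 - 1/1515 = 15149/1515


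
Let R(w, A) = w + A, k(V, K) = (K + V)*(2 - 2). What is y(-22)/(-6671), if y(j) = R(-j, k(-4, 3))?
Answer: -22/6671 ≈ -0.0032979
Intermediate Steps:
k(V, K) = 0 (k(V, K) = (K + V)*0 = 0)
R(w, A) = A + w
y(j) = -j (y(j) = 0 - j = -j)
y(-22)/(-6671) = -1*(-22)/(-6671) = 22*(-1/6671) = -22/6671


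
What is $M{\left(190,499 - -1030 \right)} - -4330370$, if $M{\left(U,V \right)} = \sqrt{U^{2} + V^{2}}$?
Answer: $4330370 + \sqrt{2373941} \approx 4.3319 \cdot 10^{6}$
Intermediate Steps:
$M{\left(190,499 - -1030 \right)} - -4330370 = \sqrt{190^{2} + \left(499 - -1030\right)^{2}} - -4330370 = \sqrt{36100 + \left(499 + 1030\right)^{2}} + 4330370 = \sqrt{36100 + 1529^{2}} + 4330370 = \sqrt{36100 + 2337841} + 4330370 = \sqrt{2373941} + 4330370 = 4330370 + \sqrt{2373941}$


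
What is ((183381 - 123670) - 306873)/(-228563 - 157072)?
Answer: 247162/385635 ≈ 0.64092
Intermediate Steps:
((183381 - 123670) - 306873)/(-228563 - 157072) = (59711 - 306873)/(-385635) = -247162*(-1/385635) = 247162/385635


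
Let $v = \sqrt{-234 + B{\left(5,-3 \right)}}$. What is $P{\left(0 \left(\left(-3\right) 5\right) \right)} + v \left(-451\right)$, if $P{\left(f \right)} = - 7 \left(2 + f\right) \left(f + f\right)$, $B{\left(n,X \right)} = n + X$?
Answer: $- 902 i \sqrt{58} \approx - 6869.4 i$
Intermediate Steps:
$B{\left(n,X \right)} = X + n$
$v = 2 i \sqrt{58}$ ($v = \sqrt{-234 + \left(-3 + 5\right)} = \sqrt{-234 + 2} = \sqrt{-232} = 2 i \sqrt{58} \approx 15.232 i$)
$P{\left(f \right)} = - 14 f \left(2 + f\right)$ ($P{\left(f \right)} = - 7 \left(2 + f\right) 2 f = - 7 \cdot 2 f \left(2 + f\right) = - 14 f \left(2 + f\right)$)
$P{\left(0 \left(\left(-3\right) 5\right) \right)} + v \left(-451\right) = - 14 \cdot 0 \left(\left(-3\right) 5\right) \left(2 + 0 \left(\left(-3\right) 5\right)\right) + 2 i \sqrt{58} \left(-451\right) = - 14 \cdot 0 \left(-15\right) \left(2 + 0 \left(-15\right)\right) - 902 i \sqrt{58} = \left(-14\right) 0 \left(2 + 0\right) - 902 i \sqrt{58} = \left(-14\right) 0 \cdot 2 - 902 i \sqrt{58} = 0 - 902 i \sqrt{58} = - 902 i \sqrt{58}$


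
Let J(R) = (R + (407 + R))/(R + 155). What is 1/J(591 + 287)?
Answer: 1033/2163 ≈ 0.47758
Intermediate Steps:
J(R) = (407 + 2*R)/(155 + R)
1/J(591 + 287) = 1/((407 + 2*(591 + 287))/(155 + (591 + 287))) = 1/((407 + 2*878)/(155 + 878)) = 1/((407 + 1756)/1033) = 1/((1/1033)*2163) = 1/(2163/1033) = 1033/2163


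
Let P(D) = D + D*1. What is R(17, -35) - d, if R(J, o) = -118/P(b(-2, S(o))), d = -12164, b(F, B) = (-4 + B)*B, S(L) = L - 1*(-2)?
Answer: 14852185/1221 ≈ 12164.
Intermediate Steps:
S(L) = 2 + L (S(L) = L + 2 = 2 + L)
b(F, B) = B*(-4 + B)
P(D) = 2*D (P(D) = D + D = 2*D)
R(J, o) = -59/((-2 + o)*(2 + o)) (R(J, o) = -118*1/(2*(-4 + (2 + o))*(2 + o)) = -118*1/(2*(-2 + o)*(2 + o)) = -59/((-2 + o)*(2 + o)))
R(17, -35) - d = -59/(-4 + (-35)²) - 1*(-12164) = -59/(-4 + 1225) + 12164 = -59/1221 + 12164 = 14852185/1221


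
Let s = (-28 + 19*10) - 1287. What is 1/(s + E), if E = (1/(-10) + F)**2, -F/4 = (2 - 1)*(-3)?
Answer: -100/98339 ≈ -0.0010169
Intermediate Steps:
F = 12 (F = -4*(2 - 1)*(-3) = -4*(-3) = 12)
s = -1125 (s = (-28 + 190) - 1287 = 162 - 1287 = -1125)
E = 14161/100 (E = (1/(-10) + 12)**2 = (-1/10 + 12)**2 = (119/10)**2 = 14161/100 ≈ 141.61)
1/(s + E) = 1/(-1125 + 14161/100) = 1/(-98339/100) = -100/98339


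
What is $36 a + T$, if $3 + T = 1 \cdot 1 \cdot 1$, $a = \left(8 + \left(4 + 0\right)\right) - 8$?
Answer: $142$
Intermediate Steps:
$a = 4$ ($a = \left(8 + 4\right) - 8 = 12 - 8 = 4$)
$T = -2$ ($T = -3 + 1 \cdot 1 \cdot 1 = -3 + 1 \cdot 1 = -3 + 1 = -2$)
$36 a + T = 36 \cdot 4 - 2 = 144 - 2 = 142$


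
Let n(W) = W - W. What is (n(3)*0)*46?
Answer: 0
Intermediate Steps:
n(W) = 0
(n(3)*0)*46 = (0*0)*46 = 0*46 = 0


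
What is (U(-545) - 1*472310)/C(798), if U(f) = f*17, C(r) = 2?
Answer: -481575/2 ≈ -2.4079e+5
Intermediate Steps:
U(f) = 17*f
(U(-545) - 1*472310)/C(798) = (17*(-545) - 1*472310)/2 = (-9265 - 472310)*(1/2) = -481575*1/2 = -481575/2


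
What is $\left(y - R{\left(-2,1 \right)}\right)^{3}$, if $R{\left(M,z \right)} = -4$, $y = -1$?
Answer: $27$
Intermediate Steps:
$\left(y - R{\left(-2,1 \right)}\right)^{3} = \left(-1 - -4\right)^{3} = \left(-1 + 4\right)^{3} = 3^{3} = 27$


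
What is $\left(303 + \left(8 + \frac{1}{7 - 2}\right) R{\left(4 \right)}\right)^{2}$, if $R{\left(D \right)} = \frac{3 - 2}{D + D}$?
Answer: $\frac{147889921}{1600} \approx 92431.0$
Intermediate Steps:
$R{\left(D \right)} = \frac{1}{2 D}$ ($R{\left(D \right)} = 1 \frac{1}{2 D} = \frac{1}{2 D}$)
$\left(303 + \left(8 + \frac{1}{7 - 2}\right) R{\left(4 \right)}\right)^{2} = \left(303 + \left(8 + \frac{1}{7 - 2}\right) \frac{1}{2 \cdot 4}\right)^{2} = \left(303 + \left(8 + \frac{1}{5}\right) \frac{1}{2} \cdot \frac{1}{4}\right)^{2} = \left(303 + \left(8 + \frac{1}{5}\right) \frac{1}{8}\right)^{2} = \left(303 + \frac{41}{5} \cdot \frac{1}{8}\right)^{2} = \left(303 + \frac{41}{40}\right)^{2} = \left(\frac{12161}{40}\right)^{2} = \frac{147889921}{1600}$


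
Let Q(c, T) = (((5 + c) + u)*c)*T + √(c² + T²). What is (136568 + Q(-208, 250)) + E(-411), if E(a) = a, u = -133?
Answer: 17608157 + 2*√26441 ≈ 1.7608e+7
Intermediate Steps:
Q(c, T) = √(T² + c²) + T*c*(-128 + c) (Q(c, T) = (((5 + c) - 133)*c)*T + √(c² + T²) = ((-128 + c)*c)*T + √(T² + c²) = (c*(-128 + c))*T + √(T² + c²) = T*c*(-128 + c) + √(T² + c²) = √(T² + c²) + T*c*(-128 + c))
(136568 + Q(-208, 250)) + E(-411) = (136568 + (√(250² + (-208)²) + 250*(-208)² - 128*250*(-208))) - 411 = (136568 + (√(62500 + 43264) + 250*43264 + 6656000)) - 411 = (136568 + (√105764 + 10816000 + 6656000)) - 411 = (136568 + (2*√26441 + 10816000 + 6656000)) - 411 = (136568 + (17472000 + 2*√26441)) - 411 = (17608568 + 2*√26441) - 411 = 17608157 + 2*√26441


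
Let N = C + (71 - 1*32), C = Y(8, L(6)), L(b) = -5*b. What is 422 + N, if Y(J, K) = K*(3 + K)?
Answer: 1271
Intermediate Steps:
C = 810 (C = (-5*6)*(3 - 5*6) = -30*(3 - 30) = -30*(-27) = 810)
N = 849 (N = 810 + (71 - 1*32) = 810 + (71 - 32) = 810 + 39 = 849)
422 + N = 422 + 849 = 1271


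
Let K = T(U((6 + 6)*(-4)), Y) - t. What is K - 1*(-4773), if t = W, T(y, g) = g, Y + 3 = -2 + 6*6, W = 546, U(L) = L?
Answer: 4258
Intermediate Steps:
Y = 31 (Y = -3 + (-2 + 6*6) = -3 + (-2 + 36) = -3 + 34 = 31)
t = 546
K = -515 (K = 31 - 1*546 = 31 - 546 = -515)
K - 1*(-4773) = -515 - 1*(-4773) = -515 + 4773 = 4258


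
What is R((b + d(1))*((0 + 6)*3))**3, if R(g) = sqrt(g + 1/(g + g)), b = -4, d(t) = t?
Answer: -5833*I*sqrt(17499)/1944 ≈ -396.92*I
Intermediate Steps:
R(g) = sqrt(g + 1/(2*g))
R((b + d(1))*((0 + 6)*3))**3 = (sqrt(2/(((-4 + 1)*((0 + 6)*3))) + 4*((-4 + 1)*((0 + 6)*3)))/2)**3 = (sqrt(2/((-18*3)) + 4*(-18*3))/2)**3 = (sqrt(2/((-3*18)) + 4*(-3*18))/2)**3 = (sqrt(2/(-54) + 4*(-54))/2)**3 = (sqrt(2*(-1/54) - 216)/2)**3 = (sqrt(-1/27 - 216)/2)**3 = (sqrt(-5833/27)/2)**3 = ((I*sqrt(17499)/9)/2)**3 = (I*sqrt(17499)/18)**3 = -5833*I*sqrt(17499)/1944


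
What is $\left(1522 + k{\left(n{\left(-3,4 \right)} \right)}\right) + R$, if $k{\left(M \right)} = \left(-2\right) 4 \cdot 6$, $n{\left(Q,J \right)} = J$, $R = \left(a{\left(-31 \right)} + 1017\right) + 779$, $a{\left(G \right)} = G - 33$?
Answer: $3206$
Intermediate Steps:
$a{\left(G \right)} = -33 + G$
$R = 1732$ ($R = \left(\left(-33 - 31\right) + 1017\right) + 779 = \left(-64 + 1017\right) + 779 = 953 + 779 = 1732$)
$k{\left(M \right)} = -48$ ($k{\left(M \right)} = \left(-8\right) 6 = -48$)
$\left(1522 + k{\left(n{\left(-3,4 \right)} \right)}\right) + R = \left(1522 - 48\right) + 1732 = 1474 + 1732 = 3206$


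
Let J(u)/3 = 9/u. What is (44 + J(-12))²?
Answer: 27889/16 ≈ 1743.1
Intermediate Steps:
J(u) = 27/u (J(u) = 3*(9/u) = 27/u)
(44 + J(-12))² = (44 + 27/(-12))² = (44 + 27*(-1/12))² = (44 - 9/4)² = (167/4)² = 27889/16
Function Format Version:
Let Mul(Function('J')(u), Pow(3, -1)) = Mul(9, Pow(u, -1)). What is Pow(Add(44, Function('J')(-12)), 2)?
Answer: Rational(27889, 16) ≈ 1743.1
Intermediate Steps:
Function('J')(u) = Mul(27, Pow(u, -1)) (Function('J')(u) = Mul(3, Mul(9, Pow(u, -1))) = Mul(27, Pow(u, -1)))
Pow(Add(44, Function('J')(-12)), 2) = Pow(Add(44, Mul(27, Pow(-12, -1))), 2) = Pow(Add(44, Mul(27, Rational(-1, 12))), 2) = Pow(Add(44, Rational(-9, 4)), 2) = Pow(Rational(167, 4), 2) = Rational(27889, 16)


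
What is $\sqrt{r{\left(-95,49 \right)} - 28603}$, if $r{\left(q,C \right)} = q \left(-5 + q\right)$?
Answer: $i \sqrt{19103} \approx 138.21 i$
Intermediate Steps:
$\sqrt{r{\left(-95,49 \right)} - 28603} = \sqrt{- 95 \left(-5 - 95\right) - 28603} = \sqrt{\left(-95\right) \left(-100\right) - 28603} = \sqrt{9500 - 28603} = \sqrt{-19103} = i \sqrt{19103}$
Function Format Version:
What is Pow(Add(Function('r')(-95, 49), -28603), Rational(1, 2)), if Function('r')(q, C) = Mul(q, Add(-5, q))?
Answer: Mul(I, Pow(19103, Rational(1, 2))) ≈ Mul(138.21, I)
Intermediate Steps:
Pow(Add(Function('r')(-95, 49), -28603), Rational(1, 2)) = Pow(Add(Mul(-95, Add(-5, -95)), -28603), Rational(1, 2)) = Pow(Add(Mul(-95, -100), -28603), Rational(1, 2)) = Pow(Add(9500, -28603), Rational(1, 2)) = Pow(-19103, Rational(1, 2)) = Mul(I, Pow(19103, Rational(1, 2)))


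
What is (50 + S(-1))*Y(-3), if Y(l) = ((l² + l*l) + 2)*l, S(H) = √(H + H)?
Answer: -3000 - 60*I*√2 ≈ -3000.0 - 84.853*I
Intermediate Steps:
S(H) = √2*√H (S(H) = √(2*H) = √2*√H)
Y(l) = l*(2 + 2*l²) (Y(l) = ((l² + l²) + 2)*l = (2*l² + 2)*l = (2 + 2*l²)*l = l*(2 + 2*l²))
(50 + S(-1))*Y(-3) = (50 + √2*√(-1))*(2*(-3)*(1 + (-3)²)) = (50 + √2*I)*(2*(-3)*(1 + 9)) = (50 + I*√2)*(2*(-3)*10) = (50 + I*√2)*(-60) = -3000 - 60*I*√2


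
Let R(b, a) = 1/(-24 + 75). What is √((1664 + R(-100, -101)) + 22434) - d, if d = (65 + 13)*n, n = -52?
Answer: 4056 + √62678949/51 ≈ 4211.2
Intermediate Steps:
d = -4056 (d = (65 + 13)*(-52) = 78*(-52) = -4056)
R(b, a) = 1/51
√((1664 + R(-100, -101)) + 22434) - d = √((1664 + 1/51) + 22434) - 1*(-4056) = √(84865/51 + 22434) + 4056 = √(1228999/51) + 4056 = √62678949/51 + 4056 = 4056 + √62678949/51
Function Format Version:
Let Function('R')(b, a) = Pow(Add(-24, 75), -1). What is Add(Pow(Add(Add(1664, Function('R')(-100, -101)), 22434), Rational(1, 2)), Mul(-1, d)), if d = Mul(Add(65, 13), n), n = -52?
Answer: Add(4056, Mul(Rational(1, 51), Pow(62678949, Rational(1, 2)))) ≈ 4211.2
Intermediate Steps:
d = -4056 (d = Mul(Add(65, 13), -52) = Mul(78, -52) = -4056)
Function('R')(b, a) = Rational(1, 51) (Function('R')(b, a) = Pow(51, -1) = Rational(1, 51))
Add(Pow(Add(Add(1664, Function('R')(-100, -101)), 22434), Rational(1, 2)), Mul(-1, d)) = Add(Pow(Add(Add(1664, Rational(1, 51)), 22434), Rational(1, 2)), Mul(-1, -4056)) = Add(Pow(Add(Rational(84865, 51), 22434), Rational(1, 2)), 4056) = Add(Pow(Rational(1228999, 51), Rational(1, 2)), 4056) = Add(Mul(Rational(1, 51), Pow(62678949, Rational(1, 2))), 4056) = Add(4056, Mul(Rational(1, 51), Pow(62678949, Rational(1, 2))))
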